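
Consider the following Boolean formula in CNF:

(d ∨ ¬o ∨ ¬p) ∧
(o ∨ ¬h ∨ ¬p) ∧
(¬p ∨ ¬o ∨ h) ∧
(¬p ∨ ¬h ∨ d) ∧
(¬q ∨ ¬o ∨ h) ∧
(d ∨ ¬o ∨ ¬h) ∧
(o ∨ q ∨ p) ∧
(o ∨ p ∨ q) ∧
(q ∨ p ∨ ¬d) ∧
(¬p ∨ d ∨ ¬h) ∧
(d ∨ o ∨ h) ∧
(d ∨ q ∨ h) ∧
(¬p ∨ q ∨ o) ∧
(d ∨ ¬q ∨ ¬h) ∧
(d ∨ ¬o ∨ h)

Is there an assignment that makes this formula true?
Yes

Yes, the formula is satisfiable.

One satisfying assignment is: o=True, d=True, p=False, q=True, h=True

Verification: With this assignment, all 15 clauses evaluate to true.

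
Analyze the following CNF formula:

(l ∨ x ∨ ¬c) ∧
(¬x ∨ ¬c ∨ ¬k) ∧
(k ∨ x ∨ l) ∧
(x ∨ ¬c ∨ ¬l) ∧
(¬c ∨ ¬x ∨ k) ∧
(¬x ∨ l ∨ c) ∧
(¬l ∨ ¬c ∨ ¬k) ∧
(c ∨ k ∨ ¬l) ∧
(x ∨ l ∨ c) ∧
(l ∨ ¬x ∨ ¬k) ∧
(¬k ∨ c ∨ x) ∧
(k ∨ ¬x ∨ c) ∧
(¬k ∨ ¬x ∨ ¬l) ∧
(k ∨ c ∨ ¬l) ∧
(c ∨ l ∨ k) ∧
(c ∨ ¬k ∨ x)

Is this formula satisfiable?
No

No, the formula is not satisfiable.

No assignment of truth values to the variables can make all 16 clauses true simultaneously.

The formula is UNSAT (unsatisfiable).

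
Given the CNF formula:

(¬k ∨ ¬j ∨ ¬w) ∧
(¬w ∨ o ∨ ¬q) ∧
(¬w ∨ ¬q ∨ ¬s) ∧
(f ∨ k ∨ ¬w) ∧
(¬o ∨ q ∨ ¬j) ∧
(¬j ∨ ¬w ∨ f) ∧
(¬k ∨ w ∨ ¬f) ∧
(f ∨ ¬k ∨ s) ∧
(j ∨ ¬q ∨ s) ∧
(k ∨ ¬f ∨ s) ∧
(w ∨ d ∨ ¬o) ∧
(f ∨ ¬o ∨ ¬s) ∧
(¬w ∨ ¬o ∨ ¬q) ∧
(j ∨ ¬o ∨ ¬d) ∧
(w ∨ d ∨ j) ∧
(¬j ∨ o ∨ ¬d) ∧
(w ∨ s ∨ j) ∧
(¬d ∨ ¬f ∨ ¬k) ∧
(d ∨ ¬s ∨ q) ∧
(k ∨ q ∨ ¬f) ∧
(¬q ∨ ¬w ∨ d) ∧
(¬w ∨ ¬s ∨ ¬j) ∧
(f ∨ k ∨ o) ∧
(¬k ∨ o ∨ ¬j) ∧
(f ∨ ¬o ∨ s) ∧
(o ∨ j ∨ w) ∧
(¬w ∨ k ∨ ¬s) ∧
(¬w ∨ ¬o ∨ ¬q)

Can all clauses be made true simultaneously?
Yes

Yes, the formula is satisfiable.

One satisfying assignment is: d=False, o=False, k=True, w=True, s=False, q=False, f=True, j=False

Verification: With this assignment, all 28 clauses evaluate to true.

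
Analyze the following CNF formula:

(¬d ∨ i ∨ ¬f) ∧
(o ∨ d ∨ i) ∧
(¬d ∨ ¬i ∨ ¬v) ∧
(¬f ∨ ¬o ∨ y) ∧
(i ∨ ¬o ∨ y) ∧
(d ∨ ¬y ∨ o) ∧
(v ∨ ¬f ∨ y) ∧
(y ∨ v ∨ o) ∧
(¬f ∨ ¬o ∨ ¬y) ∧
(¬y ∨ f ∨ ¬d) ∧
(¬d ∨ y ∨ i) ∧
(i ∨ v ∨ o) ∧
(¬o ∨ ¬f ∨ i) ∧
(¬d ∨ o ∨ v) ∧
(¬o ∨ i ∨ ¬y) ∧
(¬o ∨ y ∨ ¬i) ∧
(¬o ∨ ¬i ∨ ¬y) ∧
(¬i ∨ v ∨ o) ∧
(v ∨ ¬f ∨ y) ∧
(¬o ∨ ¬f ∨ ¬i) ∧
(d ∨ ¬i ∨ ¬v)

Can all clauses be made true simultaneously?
No

No, the formula is not satisfiable.

No assignment of truth values to the variables can make all 21 clauses true simultaneously.

The formula is UNSAT (unsatisfiable).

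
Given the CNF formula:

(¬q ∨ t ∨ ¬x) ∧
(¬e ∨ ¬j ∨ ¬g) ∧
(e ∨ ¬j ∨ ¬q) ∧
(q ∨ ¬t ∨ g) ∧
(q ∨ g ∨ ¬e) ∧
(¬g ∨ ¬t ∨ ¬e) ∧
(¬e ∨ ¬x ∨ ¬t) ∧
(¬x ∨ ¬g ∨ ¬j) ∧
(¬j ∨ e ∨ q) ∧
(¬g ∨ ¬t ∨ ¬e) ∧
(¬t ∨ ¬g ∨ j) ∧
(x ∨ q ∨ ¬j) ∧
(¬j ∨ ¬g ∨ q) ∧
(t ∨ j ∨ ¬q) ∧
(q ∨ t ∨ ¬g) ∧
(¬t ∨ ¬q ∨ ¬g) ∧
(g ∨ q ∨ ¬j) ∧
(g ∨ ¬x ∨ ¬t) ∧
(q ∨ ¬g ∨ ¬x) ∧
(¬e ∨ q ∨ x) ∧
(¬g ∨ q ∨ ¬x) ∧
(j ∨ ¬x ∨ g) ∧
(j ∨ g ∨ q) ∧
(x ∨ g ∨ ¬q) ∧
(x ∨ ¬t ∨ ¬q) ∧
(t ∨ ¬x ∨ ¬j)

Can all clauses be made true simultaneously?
No

No, the formula is not satisfiable.

No assignment of truth values to the variables can make all 26 clauses true simultaneously.

The formula is UNSAT (unsatisfiable).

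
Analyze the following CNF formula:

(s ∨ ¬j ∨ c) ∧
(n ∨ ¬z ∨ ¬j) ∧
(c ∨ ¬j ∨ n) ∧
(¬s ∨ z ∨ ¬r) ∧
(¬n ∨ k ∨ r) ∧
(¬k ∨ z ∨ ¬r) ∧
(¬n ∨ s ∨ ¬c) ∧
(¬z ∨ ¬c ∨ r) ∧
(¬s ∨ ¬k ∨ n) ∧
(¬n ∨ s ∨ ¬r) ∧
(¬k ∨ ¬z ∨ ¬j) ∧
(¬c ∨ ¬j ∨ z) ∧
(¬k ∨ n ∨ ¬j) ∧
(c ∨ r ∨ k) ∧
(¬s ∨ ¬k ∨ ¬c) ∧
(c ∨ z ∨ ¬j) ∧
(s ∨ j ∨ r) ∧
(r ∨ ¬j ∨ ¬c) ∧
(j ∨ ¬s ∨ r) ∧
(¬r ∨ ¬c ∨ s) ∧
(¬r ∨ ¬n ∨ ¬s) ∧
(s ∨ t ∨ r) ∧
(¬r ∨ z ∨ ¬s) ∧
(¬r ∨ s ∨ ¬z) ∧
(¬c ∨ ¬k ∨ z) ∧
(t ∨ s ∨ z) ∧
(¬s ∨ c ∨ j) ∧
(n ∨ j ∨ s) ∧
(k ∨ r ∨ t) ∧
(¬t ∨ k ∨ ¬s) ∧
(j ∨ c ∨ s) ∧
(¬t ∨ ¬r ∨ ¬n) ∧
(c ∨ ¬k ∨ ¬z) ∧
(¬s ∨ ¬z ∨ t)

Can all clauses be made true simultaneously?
No

No, the formula is not satisfiable.

No assignment of truth values to the variables can make all 34 clauses true simultaneously.

The formula is UNSAT (unsatisfiable).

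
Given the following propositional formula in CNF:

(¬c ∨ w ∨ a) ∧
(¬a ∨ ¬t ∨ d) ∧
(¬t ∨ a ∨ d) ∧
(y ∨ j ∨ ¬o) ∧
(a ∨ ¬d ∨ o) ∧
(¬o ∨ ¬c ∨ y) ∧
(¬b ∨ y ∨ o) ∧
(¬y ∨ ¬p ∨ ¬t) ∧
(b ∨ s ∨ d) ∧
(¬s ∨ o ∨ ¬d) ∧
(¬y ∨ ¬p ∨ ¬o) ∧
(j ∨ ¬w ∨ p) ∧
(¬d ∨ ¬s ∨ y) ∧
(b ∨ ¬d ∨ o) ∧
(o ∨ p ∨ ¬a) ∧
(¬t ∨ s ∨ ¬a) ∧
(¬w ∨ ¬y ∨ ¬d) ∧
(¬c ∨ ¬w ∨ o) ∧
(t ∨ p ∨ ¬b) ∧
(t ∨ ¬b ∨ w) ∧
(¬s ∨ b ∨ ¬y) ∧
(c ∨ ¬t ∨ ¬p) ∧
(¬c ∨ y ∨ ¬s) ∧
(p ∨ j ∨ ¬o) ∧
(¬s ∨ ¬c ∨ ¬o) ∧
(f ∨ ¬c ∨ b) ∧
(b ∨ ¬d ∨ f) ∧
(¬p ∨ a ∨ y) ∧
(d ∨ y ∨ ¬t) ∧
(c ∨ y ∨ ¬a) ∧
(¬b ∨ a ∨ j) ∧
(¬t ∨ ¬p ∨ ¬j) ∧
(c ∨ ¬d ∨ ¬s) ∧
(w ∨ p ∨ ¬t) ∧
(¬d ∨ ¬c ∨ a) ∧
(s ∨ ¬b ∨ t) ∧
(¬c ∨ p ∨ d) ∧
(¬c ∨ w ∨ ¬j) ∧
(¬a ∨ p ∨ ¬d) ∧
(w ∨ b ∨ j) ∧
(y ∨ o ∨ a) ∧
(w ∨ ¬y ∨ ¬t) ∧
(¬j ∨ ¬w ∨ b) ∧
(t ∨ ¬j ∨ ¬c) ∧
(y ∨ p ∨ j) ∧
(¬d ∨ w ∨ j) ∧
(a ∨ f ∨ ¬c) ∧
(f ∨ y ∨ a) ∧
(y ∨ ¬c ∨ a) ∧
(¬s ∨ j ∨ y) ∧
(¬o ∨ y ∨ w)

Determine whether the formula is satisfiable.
Yes

Yes, the formula is satisfiable.

One satisfying assignment is: f=True, c=False, w=True, p=False, j=True, s=False, b=True, y=False, t=True, o=True, d=True, a=False

Verification: With this assignment, all 51 clauses evaluate to true.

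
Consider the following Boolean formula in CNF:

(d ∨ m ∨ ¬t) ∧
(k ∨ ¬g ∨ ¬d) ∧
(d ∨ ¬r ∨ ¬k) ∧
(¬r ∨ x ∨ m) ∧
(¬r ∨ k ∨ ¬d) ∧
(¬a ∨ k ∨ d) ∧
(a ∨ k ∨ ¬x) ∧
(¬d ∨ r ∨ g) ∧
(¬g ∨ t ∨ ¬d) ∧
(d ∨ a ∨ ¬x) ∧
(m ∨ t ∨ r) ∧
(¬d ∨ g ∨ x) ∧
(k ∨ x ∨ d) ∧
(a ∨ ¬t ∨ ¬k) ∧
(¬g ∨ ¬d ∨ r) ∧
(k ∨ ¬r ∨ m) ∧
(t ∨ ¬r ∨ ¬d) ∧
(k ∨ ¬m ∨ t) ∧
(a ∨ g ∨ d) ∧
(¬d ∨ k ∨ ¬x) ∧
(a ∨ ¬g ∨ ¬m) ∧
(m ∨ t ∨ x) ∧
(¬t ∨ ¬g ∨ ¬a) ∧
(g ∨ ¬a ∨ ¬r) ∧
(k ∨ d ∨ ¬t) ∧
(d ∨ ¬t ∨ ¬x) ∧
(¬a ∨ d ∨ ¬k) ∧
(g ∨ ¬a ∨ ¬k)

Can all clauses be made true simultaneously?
No

No, the formula is not satisfiable.

No assignment of truth values to the variables can make all 28 clauses true simultaneously.

The formula is UNSAT (unsatisfiable).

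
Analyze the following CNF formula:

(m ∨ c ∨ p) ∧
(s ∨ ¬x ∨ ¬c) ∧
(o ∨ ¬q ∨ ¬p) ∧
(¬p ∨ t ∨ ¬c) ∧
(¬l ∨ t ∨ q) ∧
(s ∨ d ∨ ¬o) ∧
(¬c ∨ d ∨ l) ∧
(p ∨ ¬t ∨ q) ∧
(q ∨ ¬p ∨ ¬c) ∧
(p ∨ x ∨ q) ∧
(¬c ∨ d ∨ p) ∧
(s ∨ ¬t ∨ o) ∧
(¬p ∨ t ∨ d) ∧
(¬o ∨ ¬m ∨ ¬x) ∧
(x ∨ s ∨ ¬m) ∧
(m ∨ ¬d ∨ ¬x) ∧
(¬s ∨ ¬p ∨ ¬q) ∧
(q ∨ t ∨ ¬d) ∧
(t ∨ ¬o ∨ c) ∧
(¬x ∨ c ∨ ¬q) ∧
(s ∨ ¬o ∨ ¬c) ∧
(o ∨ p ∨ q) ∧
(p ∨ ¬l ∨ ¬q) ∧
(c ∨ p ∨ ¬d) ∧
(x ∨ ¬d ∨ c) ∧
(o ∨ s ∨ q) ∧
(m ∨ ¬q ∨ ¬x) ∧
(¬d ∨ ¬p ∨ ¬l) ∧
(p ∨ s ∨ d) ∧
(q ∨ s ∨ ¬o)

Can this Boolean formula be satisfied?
Yes

Yes, the formula is satisfiable.

One satisfying assignment is: d=False, l=False, o=False, q=True, s=True, t=False, m=True, p=False, x=False, c=False

Verification: With this assignment, all 30 clauses evaluate to true.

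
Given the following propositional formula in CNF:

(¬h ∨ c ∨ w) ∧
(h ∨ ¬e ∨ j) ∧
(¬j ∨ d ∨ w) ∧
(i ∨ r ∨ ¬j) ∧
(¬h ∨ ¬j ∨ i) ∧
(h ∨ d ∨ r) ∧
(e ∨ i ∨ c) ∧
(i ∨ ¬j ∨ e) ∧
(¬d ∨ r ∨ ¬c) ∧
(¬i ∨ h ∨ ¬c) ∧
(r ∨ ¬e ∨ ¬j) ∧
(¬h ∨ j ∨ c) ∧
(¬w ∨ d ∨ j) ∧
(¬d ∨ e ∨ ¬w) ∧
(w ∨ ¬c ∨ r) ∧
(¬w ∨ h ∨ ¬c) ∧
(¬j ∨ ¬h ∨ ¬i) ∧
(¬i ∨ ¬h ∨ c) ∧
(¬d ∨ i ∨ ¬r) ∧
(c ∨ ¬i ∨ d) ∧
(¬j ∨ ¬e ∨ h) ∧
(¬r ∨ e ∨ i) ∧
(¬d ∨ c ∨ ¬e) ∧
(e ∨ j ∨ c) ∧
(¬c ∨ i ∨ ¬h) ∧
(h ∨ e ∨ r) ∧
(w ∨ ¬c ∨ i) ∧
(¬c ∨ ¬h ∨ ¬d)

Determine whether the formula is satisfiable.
Yes

Yes, the formula is satisfiable.

One satisfying assignment is: w=False, r=True, j=False, d=False, e=True, i=True, h=True, c=True

Verification: With this assignment, all 28 clauses evaluate to true.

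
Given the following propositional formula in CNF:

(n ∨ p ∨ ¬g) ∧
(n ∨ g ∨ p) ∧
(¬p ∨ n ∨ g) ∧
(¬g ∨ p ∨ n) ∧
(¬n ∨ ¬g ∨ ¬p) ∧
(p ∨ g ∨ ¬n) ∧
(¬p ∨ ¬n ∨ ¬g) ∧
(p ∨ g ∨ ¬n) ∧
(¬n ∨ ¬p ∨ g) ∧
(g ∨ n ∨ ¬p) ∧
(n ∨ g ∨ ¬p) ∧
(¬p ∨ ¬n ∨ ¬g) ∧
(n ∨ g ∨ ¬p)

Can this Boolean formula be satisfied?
Yes

Yes, the formula is satisfiable.

One satisfying assignment is: g=True, p=False, n=True

Verification: With this assignment, all 13 clauses evaluate to true.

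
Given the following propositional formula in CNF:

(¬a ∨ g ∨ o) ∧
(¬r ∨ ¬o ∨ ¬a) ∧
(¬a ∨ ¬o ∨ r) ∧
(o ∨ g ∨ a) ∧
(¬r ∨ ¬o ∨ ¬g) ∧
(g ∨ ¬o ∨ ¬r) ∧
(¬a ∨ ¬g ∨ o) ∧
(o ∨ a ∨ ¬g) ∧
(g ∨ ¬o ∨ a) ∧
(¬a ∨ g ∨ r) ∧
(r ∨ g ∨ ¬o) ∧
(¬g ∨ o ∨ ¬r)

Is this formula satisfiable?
Yes

Yes, the formula is satisfiable.

One satisfying assignment is: a=False, o=True, r=False, g=True

Verification: With this assignment, all 12 clauses evaluate to true.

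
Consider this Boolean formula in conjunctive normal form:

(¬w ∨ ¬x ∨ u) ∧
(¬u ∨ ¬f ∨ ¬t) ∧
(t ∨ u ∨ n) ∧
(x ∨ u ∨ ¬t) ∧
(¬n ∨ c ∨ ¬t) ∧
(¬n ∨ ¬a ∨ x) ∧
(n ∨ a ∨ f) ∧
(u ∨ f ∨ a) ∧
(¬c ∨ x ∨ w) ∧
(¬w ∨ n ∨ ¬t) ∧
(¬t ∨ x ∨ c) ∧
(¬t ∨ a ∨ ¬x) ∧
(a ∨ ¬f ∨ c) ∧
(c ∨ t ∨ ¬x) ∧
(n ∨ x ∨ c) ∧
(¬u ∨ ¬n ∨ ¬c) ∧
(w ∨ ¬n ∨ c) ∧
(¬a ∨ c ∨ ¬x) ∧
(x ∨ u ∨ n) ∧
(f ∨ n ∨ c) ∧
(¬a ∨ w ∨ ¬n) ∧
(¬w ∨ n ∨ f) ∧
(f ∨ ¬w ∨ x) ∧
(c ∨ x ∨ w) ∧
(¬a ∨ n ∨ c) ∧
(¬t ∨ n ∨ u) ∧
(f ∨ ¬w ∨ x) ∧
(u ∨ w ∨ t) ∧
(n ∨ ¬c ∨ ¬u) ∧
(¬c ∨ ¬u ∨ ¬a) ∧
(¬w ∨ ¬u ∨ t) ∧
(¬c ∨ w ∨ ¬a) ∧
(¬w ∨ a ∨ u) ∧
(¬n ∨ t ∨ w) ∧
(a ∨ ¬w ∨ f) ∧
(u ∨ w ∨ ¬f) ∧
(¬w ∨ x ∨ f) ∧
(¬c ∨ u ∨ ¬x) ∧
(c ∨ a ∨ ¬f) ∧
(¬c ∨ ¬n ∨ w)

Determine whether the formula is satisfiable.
No

No, the formula is not satisfiable.

No assignment of truth values to the variables can make all 40 clauses true simultaneously.

The formula is UNSAT (unsatisfiable).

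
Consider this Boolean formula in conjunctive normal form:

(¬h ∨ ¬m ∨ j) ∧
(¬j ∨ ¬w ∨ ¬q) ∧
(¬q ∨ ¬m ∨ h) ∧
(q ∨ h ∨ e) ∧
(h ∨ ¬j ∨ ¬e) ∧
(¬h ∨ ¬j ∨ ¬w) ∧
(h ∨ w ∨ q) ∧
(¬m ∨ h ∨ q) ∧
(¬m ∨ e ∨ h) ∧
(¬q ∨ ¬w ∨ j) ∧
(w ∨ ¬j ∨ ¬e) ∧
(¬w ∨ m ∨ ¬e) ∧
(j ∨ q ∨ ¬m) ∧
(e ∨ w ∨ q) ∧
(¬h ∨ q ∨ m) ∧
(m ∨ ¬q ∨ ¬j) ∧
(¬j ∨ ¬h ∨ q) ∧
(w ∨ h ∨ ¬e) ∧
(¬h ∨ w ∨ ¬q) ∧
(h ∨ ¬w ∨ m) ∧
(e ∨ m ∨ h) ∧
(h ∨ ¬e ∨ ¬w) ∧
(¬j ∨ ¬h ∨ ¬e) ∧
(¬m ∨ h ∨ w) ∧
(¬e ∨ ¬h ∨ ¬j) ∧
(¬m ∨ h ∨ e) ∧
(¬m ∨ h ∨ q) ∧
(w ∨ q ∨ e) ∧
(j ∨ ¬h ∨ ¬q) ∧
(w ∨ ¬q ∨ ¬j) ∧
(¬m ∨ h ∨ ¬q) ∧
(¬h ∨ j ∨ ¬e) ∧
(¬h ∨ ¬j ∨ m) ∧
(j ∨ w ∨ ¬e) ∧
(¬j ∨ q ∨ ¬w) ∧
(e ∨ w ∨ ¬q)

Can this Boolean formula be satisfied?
No

No, the formula is not satisfiable.

No assignment of truth values to the variables can make all 36 clauses true simultaneously.

The formula is UNSAT (unsatisfiable).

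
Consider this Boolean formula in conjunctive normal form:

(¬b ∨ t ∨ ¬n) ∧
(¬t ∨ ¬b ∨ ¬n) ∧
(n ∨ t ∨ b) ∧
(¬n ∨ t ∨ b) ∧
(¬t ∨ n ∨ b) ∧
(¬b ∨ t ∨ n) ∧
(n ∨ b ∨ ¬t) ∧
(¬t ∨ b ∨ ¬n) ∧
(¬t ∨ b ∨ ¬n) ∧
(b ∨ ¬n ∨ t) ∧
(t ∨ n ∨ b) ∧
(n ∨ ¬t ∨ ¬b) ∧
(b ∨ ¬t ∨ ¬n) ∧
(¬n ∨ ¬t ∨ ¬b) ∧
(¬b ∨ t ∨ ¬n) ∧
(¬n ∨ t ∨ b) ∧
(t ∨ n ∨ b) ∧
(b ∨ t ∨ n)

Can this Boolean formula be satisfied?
No

No, the formula is not satisfiable.

No assignment of truth values to the variables can make all 18 clauses true simultaneously.

The formula is UNSAT (unsatisfiable).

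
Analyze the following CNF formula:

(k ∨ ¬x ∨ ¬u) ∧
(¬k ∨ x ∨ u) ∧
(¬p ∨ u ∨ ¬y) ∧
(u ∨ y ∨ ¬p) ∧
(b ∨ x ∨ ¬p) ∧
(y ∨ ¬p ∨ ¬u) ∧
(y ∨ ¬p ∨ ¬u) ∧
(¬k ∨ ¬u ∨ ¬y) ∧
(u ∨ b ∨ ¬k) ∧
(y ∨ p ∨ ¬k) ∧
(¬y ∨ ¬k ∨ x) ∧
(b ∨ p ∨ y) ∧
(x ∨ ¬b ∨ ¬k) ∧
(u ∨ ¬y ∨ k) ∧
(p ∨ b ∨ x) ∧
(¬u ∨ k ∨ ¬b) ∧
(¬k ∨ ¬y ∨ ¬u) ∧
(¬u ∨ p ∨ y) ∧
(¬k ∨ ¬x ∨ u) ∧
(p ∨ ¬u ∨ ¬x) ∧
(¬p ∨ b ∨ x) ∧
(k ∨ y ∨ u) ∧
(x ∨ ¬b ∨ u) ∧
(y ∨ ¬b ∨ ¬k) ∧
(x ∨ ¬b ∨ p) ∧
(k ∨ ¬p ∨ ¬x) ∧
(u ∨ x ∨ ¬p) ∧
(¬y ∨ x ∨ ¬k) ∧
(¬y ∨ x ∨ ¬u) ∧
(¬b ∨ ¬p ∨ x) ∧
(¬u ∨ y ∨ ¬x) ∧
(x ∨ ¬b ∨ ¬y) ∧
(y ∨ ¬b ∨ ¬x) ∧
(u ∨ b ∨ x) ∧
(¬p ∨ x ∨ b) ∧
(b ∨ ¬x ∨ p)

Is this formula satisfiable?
No

No, the formula is not satisfiable.

No assignment of truth values to the variables can make all 36 clauses true simultaneously.

The formula is UNSAT (unsatisfiable).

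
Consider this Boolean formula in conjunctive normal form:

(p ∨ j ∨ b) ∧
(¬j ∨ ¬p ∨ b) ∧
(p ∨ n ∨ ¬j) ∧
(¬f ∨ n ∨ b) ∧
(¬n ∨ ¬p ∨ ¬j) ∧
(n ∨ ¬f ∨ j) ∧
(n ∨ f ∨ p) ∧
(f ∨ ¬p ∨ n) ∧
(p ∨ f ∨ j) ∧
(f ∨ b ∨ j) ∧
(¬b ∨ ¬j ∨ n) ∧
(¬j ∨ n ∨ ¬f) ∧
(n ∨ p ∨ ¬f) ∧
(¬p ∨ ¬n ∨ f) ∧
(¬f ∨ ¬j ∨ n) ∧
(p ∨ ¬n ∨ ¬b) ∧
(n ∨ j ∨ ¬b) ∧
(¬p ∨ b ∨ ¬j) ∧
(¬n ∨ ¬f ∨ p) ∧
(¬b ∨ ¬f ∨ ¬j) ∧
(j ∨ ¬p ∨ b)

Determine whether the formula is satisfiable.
Yes

Yes, the formula is satisfiable.

One satisfying assignment is: f=False, p=False, n=True, j=True, b=False

Verification: With this assignment, all 21 clauses evaluate to true.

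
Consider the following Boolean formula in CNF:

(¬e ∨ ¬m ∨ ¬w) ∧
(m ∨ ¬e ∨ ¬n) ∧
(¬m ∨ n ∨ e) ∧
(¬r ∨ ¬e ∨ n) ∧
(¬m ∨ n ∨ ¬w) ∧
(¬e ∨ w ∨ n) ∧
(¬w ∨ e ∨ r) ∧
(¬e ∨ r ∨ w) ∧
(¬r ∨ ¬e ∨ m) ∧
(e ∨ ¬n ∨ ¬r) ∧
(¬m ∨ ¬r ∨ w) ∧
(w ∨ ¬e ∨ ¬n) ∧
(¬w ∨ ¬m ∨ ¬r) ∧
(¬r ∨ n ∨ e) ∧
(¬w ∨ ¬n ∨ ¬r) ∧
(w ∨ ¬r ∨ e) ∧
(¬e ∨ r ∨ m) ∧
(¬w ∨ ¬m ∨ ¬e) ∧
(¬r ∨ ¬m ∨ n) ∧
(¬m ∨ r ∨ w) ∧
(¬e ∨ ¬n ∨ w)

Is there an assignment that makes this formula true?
Yes

Yes, the formula is satisfiable.

One satisfying assignment is: n=False, e=False, r=False, w=False, m=False

Verification: With this assignment, all 21 clauses evaluate to true.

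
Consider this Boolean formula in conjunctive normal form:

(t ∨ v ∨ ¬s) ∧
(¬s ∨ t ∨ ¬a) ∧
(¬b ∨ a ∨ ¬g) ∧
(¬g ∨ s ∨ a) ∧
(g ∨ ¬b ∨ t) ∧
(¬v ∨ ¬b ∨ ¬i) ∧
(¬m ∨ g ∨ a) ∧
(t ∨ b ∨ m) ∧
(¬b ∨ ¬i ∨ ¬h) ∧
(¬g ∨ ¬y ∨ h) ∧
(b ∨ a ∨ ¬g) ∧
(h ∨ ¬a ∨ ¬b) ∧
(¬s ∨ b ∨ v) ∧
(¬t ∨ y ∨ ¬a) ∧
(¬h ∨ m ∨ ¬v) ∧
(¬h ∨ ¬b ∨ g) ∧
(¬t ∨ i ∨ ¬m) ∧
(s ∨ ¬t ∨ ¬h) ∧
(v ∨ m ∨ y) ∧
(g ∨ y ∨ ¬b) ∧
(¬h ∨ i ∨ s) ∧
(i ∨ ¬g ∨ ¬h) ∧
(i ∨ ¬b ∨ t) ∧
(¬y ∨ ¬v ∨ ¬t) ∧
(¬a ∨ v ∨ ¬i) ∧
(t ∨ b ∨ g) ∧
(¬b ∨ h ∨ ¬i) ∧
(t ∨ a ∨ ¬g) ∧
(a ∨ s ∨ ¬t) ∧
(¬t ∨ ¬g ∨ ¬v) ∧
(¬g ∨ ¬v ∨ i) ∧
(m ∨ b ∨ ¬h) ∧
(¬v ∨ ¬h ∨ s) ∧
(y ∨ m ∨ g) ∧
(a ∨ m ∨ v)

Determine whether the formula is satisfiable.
Yes

Yes, the formula is satisfiable.

One satisfying assignment is: y=True, s=False, h=False, m=False, t=True, i=False, g=False, b=False, a=True, v=False

Verification: With this assignment, all 35 clauses evaluate to true.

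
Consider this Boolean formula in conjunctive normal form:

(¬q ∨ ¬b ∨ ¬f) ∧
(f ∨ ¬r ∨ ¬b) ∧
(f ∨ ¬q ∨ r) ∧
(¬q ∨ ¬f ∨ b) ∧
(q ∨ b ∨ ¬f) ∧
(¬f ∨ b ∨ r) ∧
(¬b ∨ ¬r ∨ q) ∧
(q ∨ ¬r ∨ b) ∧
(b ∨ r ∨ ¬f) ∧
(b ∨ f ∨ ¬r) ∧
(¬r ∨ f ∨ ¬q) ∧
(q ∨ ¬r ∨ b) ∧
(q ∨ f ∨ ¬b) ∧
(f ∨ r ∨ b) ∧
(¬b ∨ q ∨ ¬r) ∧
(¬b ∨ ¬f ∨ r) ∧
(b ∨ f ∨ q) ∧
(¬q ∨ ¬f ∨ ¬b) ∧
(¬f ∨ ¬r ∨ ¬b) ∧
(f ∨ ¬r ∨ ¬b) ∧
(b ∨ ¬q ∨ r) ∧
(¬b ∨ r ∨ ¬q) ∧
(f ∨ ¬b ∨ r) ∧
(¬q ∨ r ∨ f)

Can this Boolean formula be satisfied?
No

No, the formula is not satisfiable.

No assignment of truth values to the variables can make all 24 clauses true simultaneously.

The formula is UNSAT (unsatisfiable).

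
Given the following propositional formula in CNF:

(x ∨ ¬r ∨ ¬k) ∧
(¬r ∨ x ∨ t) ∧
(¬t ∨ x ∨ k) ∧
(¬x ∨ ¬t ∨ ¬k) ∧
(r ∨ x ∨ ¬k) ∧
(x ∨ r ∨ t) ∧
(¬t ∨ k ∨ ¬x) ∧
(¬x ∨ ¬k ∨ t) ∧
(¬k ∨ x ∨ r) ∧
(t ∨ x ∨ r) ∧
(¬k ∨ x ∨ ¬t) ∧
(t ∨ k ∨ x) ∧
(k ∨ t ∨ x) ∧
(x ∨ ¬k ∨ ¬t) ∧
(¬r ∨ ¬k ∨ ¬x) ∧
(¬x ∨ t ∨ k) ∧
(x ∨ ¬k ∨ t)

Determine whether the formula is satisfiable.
No

No, the formula is not satisfiable.

No assignment of truth values to the variables can make all 17 clauses true simultaneously.

The formula is UNSAT (unsatisfiable).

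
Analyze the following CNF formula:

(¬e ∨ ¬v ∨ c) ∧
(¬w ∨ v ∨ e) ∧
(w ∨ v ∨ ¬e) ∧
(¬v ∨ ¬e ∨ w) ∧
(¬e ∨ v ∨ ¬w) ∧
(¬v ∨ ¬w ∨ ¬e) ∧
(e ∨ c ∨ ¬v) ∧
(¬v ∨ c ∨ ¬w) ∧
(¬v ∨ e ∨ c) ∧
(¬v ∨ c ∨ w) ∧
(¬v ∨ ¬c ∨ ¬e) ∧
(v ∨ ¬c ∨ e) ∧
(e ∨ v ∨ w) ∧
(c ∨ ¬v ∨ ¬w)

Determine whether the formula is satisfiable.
Yes

Yes, the formula is satisfiable.

One satisfying assignment is: c=True, e=False, w=False, v=True

Verification: With this assignment, all 14 clauses evaluate to true.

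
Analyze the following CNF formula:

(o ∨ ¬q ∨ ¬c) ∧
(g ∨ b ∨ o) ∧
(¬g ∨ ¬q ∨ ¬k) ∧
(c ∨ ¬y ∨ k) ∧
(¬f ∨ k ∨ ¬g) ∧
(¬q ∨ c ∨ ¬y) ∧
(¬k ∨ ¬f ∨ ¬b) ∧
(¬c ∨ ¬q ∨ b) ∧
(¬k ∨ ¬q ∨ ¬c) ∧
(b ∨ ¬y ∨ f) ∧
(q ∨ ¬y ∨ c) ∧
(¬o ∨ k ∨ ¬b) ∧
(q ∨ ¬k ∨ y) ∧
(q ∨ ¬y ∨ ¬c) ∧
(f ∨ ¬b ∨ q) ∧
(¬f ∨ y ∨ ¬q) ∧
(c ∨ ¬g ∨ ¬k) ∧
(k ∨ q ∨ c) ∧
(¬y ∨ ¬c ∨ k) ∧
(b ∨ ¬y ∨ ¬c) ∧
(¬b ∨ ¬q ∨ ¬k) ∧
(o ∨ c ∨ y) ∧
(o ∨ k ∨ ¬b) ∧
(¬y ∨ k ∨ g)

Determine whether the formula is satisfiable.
Yes

Yes, the formula is satisfiable.

One satisfying assignment is: k=False, f=False, y=False, b=False, c=True, q=False, g=False, o=True

Verification: With this assignment, all 24 clauses evaluate to true.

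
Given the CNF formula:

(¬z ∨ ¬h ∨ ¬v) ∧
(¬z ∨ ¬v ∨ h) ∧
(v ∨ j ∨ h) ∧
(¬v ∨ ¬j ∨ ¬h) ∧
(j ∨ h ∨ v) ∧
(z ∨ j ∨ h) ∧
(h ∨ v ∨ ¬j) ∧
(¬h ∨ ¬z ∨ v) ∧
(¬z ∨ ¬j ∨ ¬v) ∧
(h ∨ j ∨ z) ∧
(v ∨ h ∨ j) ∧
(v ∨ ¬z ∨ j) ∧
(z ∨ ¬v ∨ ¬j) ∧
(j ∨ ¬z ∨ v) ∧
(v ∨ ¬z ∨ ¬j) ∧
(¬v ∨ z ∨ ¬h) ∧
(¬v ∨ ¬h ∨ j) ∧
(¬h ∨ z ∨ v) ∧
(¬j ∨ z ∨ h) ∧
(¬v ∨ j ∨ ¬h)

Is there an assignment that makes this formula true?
No

No, the formula is not satisfiable.

No assignment of truth values to the variables can make all 20 clauses true simultaneously.

The formula is UNSAT (unsatisfiable).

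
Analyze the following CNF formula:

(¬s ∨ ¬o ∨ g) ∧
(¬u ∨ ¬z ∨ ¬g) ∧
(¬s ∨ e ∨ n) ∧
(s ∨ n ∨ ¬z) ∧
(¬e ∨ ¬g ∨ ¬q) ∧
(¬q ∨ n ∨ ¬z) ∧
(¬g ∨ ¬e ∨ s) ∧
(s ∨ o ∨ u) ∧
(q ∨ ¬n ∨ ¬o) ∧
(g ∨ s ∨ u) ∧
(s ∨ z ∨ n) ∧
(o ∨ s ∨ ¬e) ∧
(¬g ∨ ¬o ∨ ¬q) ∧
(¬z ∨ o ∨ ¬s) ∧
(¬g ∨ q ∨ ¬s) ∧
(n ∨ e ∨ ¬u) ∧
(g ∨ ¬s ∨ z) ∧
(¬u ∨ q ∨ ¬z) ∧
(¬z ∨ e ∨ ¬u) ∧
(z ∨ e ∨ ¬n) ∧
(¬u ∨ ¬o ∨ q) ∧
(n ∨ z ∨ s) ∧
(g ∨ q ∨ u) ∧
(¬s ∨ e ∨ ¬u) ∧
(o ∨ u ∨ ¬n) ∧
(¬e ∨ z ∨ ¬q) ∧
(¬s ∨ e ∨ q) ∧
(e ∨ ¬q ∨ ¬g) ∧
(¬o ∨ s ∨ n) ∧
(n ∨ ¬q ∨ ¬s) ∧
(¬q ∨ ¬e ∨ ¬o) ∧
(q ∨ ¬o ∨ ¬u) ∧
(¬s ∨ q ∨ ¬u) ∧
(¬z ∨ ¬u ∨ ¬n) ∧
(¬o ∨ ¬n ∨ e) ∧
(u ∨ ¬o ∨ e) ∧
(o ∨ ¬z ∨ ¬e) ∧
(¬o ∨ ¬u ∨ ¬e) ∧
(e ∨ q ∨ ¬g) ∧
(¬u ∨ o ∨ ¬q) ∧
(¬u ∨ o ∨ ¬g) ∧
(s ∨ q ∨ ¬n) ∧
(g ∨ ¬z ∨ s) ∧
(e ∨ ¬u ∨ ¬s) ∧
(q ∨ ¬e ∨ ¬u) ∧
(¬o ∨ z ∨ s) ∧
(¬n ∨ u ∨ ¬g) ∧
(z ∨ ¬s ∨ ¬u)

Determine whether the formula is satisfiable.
No

No, the formula is not satisfiable.

No assignment of truth values to the variables can make all 48 clauses true simultaneously.

The formula is UNSAT (unsatisfiable).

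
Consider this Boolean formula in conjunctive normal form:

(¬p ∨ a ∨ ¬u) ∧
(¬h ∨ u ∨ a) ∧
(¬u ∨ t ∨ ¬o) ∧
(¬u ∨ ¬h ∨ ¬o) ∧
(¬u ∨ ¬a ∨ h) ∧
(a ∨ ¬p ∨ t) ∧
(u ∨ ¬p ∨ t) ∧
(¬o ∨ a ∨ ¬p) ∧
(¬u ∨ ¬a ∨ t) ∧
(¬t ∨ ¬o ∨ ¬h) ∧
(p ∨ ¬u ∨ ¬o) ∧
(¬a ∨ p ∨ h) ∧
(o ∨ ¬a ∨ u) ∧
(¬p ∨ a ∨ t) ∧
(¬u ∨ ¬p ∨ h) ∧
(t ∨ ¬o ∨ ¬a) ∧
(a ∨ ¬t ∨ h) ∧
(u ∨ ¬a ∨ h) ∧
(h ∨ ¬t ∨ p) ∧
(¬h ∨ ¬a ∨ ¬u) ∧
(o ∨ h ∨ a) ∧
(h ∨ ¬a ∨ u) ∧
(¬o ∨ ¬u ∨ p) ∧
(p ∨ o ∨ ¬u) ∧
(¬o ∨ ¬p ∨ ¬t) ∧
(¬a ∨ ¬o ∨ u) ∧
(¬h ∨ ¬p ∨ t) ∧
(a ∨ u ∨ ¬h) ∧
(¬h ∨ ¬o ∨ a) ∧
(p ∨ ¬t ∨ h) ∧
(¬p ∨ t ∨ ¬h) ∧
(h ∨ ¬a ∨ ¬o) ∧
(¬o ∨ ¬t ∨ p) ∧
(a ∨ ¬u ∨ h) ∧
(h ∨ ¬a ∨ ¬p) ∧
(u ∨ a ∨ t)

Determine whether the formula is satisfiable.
No

No, the formula is not satisfiable.

No assignment of truth values to the variables can make all 36 clauses true simultaneously.

The formula is UNSAT (unsatisfiable).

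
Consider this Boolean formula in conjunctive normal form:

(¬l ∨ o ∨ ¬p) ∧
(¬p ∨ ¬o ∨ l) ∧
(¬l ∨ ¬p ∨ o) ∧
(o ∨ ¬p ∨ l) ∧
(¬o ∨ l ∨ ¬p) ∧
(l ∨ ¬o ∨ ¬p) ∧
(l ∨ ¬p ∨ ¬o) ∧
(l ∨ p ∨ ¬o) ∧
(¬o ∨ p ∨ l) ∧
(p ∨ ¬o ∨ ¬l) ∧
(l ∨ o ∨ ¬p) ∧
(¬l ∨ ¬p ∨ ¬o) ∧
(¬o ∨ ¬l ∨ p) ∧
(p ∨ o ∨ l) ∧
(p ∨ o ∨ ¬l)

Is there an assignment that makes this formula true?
No

No, the formula is not satisfiable.

No assignment of truth values to the variables can make all 15 clauses true simultaneously.

The formula is UNSAT (unsatisfiable).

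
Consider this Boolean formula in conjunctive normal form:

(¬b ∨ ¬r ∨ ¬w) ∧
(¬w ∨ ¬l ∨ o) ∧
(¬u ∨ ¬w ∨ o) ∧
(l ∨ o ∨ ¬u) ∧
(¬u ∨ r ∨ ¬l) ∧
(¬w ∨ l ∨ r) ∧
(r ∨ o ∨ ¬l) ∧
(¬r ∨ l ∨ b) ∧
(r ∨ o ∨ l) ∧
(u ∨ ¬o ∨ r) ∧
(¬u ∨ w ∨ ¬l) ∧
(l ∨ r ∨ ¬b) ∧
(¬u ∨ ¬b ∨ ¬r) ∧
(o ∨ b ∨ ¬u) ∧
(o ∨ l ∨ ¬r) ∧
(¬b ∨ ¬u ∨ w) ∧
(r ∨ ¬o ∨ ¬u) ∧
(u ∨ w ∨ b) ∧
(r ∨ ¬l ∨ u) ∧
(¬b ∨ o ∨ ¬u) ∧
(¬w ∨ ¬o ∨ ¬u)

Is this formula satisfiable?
Yes

Yes, the formula is satisfiable.

One satisfying assignment is: w=False, u=False, b=True, r=True, l=True, o=False

Verification: With this assignment, all 21 clauses evaluate to true.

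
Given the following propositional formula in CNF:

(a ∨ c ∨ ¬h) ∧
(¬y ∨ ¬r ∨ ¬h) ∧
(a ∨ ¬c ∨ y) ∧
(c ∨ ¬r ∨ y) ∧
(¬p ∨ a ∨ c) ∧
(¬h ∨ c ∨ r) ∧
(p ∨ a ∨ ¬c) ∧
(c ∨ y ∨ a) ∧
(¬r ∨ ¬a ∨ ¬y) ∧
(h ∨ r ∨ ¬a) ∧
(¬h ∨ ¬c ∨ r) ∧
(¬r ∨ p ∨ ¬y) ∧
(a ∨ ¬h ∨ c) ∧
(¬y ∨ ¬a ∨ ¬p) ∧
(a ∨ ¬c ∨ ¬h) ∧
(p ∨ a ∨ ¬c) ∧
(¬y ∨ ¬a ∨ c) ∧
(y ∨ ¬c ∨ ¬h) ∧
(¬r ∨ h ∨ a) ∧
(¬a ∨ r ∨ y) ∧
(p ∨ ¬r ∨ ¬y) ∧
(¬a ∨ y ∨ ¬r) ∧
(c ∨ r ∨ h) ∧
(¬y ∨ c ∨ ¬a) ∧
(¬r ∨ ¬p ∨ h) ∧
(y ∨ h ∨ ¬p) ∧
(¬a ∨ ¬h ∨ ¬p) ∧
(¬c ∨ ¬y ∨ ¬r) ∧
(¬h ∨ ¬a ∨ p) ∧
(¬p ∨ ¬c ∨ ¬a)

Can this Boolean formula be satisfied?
Yes

Yes, the formula is satisfiable.

One satisfying assignment is: r=False, y=True, c=True, p=True, a=False, h=False

Verification: With this assignment, all 30 clauses evaluate to true.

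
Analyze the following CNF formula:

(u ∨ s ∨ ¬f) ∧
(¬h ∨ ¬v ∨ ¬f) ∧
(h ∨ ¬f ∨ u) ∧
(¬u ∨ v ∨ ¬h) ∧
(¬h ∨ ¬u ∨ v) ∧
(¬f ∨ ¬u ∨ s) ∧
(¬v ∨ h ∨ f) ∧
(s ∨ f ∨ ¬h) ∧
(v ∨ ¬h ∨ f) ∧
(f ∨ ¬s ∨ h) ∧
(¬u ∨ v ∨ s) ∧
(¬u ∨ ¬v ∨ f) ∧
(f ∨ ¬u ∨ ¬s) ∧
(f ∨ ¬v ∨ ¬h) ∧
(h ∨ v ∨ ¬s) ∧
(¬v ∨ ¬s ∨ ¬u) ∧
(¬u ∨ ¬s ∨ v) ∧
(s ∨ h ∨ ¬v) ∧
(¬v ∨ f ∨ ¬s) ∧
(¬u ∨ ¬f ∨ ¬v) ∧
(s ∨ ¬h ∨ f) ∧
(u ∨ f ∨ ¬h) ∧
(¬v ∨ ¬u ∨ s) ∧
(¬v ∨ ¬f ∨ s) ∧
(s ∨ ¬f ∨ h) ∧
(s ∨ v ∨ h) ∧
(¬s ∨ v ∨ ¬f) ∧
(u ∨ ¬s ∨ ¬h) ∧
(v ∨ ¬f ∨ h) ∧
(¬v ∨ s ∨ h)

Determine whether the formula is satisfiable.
No

No, the formula is not satisfiable.

No assignment of truth values to the variables can make all 30 clauses true simultaneously.

The formula is UNSAT (unsatisfiable).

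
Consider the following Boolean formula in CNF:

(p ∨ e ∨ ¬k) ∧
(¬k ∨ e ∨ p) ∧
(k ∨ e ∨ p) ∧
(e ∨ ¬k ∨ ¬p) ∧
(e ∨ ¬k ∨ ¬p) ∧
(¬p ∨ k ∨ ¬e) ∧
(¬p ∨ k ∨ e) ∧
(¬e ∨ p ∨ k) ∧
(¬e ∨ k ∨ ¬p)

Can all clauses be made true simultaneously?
Yes

Yes, the formula is satisfiable.

One satisfying assignment is: e=True, p=True, k=True

Verification: With this assignment, all 9 clauses evaluate to true.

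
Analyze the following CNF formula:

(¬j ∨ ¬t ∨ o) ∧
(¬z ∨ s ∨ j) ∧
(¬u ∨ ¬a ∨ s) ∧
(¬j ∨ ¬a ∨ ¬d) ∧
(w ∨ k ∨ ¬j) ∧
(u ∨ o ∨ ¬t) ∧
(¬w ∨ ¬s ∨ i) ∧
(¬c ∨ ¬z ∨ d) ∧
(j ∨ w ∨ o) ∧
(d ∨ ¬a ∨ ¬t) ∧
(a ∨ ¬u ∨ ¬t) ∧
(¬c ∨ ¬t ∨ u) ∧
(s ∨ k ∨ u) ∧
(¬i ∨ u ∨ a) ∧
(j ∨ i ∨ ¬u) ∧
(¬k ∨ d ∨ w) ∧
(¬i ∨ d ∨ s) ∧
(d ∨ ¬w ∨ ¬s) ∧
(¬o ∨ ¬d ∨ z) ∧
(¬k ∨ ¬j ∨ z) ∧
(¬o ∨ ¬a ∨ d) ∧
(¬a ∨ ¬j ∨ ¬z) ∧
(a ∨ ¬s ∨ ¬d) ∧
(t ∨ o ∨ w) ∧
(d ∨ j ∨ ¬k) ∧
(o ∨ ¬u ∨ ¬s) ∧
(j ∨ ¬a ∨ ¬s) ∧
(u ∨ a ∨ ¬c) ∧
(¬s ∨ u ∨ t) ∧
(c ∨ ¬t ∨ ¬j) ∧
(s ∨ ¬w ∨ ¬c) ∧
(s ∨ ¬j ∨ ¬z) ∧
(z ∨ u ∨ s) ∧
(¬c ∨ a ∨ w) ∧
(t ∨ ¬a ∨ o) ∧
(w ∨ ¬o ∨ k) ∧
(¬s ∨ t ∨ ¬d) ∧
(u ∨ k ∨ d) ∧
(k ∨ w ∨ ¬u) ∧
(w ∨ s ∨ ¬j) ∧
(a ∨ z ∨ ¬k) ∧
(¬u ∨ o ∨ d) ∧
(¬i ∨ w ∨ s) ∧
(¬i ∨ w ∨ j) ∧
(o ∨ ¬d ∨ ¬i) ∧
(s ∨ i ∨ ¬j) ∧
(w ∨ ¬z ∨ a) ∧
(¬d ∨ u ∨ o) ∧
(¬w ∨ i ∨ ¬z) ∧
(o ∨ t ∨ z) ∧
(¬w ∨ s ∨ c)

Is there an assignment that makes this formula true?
No

No, the formula is not satisfiable.

No assignment of truth values to the variables can make all 51 clauses true simultaneously.

The formula is UNSAT (unsatisfiable).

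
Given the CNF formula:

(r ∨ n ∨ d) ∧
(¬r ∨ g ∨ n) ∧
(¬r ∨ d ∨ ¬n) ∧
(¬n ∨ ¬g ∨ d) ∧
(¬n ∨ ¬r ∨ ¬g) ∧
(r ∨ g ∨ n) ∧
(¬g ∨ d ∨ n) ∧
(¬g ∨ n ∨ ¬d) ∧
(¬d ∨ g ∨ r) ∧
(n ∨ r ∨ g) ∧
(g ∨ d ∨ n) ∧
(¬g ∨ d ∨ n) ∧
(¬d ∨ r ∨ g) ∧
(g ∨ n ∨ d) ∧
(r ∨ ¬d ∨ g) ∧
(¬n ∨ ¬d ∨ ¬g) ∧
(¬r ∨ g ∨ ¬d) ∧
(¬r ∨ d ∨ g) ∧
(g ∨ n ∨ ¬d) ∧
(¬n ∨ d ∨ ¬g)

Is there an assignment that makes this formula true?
Yes

Yes, the formula is satisfiable.

One satisfying assignment is: d=False, g=False, r=False, n=True

Verification: With this assignment, all 20 clauses evaluate to true.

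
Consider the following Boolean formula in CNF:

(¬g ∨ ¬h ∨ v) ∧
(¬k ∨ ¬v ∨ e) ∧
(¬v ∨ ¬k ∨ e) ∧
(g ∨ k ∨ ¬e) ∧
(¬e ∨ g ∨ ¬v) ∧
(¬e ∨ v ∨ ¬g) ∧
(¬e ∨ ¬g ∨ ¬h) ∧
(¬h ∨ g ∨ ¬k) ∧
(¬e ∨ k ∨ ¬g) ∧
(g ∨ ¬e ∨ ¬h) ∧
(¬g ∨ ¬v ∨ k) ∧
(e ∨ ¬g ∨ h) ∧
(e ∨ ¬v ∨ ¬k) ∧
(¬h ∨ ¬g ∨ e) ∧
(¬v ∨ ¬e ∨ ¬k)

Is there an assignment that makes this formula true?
Yes

Yes, the formula is satisfiable.

One satisfying assignment is: k=False, e=False, v=False, h=False, g=False

Verification: With this assignment, all 15 clauses evaluate to true.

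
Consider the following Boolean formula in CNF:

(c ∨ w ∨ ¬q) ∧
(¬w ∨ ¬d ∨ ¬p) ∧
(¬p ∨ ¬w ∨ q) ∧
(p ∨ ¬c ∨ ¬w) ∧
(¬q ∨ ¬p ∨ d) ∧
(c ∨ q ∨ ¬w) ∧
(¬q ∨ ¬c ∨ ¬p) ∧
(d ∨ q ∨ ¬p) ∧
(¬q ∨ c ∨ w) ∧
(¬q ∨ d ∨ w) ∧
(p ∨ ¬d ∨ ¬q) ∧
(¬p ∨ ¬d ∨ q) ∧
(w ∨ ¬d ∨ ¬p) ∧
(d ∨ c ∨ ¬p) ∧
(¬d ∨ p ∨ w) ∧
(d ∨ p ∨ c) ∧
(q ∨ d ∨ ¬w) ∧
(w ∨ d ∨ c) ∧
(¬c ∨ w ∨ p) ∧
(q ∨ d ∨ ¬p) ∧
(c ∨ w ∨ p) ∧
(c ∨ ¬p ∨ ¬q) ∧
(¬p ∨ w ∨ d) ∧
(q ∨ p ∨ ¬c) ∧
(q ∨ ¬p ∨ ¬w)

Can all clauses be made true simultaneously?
No

No, the formula is not satisfiable.

No assignment of truth values to the variables can make all 25 clauses true simultaneously.

The formula is UNSAT (unsatisfiable).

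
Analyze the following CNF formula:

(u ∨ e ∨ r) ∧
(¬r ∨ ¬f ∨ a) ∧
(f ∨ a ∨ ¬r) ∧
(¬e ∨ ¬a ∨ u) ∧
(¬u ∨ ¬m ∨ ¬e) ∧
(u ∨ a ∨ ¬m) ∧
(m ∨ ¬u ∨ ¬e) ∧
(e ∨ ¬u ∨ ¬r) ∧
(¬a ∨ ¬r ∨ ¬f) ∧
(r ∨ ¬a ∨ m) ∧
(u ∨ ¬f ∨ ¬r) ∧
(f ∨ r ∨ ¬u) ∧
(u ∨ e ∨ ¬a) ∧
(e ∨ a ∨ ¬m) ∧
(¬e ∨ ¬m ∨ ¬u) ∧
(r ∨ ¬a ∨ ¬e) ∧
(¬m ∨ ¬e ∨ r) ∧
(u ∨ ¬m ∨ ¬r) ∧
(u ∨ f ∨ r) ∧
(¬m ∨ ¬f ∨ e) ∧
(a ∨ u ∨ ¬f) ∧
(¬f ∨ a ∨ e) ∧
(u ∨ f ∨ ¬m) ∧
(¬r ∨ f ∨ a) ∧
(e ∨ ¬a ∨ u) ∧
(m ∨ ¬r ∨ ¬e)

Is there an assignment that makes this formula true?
No

No, the formula is not satisfiable.

No assignment of truth values to the variables can make all 26 clauses true simultaneously.

The formula is UNSAT (unsatisfiable).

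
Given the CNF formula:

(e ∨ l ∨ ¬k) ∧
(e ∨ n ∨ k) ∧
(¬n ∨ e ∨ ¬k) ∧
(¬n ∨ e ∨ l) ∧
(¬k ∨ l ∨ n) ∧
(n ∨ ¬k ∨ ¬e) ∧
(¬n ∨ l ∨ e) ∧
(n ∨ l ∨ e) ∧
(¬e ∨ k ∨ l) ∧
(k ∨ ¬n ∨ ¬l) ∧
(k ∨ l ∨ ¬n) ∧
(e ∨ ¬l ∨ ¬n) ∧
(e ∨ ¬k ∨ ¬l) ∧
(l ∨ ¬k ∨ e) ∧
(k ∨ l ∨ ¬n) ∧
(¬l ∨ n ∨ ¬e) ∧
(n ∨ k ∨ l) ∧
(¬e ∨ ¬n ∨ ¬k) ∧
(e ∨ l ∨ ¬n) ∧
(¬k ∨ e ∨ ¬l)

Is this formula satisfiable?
No

No, the formula is not satisfiable.

No assignment of truth values to the variables can make all 20 clauses true simultaneously.

The formula is UNSAT (unsatisfiable).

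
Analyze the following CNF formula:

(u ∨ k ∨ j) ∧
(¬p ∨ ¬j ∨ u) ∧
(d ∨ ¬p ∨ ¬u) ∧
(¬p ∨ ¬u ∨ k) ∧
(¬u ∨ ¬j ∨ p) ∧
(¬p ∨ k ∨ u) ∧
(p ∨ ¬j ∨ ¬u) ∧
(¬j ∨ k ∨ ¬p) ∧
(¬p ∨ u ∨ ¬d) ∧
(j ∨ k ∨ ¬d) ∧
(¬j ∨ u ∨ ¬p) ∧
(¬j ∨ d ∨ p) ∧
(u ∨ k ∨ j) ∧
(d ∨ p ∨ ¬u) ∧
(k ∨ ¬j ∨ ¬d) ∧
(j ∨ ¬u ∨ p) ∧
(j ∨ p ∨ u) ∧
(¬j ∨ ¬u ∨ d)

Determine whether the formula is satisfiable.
Yes

Yes, the formula is satisfiable.

One satisfying assignment is: d=True, k=True, j=False, p=True, u=True

Verification: With this assignment, all 18 clauses evaluate to true.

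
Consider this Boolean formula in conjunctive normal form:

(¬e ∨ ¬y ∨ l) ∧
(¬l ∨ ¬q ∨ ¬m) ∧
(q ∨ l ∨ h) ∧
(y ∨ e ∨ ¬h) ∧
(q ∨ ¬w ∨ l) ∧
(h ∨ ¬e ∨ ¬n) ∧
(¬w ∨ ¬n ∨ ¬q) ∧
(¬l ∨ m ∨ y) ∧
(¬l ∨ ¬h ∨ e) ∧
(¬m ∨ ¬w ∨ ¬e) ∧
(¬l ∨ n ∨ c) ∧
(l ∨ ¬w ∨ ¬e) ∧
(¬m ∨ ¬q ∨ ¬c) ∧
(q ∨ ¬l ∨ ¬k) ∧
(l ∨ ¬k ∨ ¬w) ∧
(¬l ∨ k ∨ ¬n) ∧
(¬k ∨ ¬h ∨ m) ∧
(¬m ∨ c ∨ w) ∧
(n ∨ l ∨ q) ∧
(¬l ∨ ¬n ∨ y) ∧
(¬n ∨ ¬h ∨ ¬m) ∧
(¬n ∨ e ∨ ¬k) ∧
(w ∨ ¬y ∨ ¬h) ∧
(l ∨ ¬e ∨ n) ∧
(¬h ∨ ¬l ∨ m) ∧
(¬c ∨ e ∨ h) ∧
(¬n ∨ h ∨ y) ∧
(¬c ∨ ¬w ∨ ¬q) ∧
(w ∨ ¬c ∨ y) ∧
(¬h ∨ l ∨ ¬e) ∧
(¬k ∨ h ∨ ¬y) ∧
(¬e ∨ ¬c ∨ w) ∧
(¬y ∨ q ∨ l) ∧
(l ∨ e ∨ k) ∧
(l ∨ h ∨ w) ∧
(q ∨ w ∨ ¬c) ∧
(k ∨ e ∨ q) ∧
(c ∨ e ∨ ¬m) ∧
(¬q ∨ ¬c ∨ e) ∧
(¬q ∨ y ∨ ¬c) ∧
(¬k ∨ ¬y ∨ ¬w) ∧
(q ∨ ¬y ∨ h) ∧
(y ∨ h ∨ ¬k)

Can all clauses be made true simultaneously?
No

No, the formula is not satisfiable.

No assignment of truth values to the variables can make all 43 clauses true simultaneously.

The formula is UNSAT (unsatisfiable).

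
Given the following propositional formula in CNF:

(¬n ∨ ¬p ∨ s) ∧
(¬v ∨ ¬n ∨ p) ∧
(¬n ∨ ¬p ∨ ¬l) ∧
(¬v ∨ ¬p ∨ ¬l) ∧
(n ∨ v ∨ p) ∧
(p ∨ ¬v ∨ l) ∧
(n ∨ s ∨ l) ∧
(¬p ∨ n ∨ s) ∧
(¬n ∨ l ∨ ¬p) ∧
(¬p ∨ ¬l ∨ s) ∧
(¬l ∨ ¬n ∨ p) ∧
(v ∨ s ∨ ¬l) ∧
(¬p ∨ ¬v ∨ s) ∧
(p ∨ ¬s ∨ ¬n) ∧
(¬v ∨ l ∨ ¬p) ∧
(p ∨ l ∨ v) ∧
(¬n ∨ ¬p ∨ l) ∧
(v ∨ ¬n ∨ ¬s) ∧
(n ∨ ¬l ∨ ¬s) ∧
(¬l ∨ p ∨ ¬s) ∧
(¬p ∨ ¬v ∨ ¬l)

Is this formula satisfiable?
Yes

Yes, the formula is satisfiable.

One satisfying assignment is: s=True, p=True, v=False, l=False, n=False

Verification: With this assignment, all 21 clauses evaluate to true.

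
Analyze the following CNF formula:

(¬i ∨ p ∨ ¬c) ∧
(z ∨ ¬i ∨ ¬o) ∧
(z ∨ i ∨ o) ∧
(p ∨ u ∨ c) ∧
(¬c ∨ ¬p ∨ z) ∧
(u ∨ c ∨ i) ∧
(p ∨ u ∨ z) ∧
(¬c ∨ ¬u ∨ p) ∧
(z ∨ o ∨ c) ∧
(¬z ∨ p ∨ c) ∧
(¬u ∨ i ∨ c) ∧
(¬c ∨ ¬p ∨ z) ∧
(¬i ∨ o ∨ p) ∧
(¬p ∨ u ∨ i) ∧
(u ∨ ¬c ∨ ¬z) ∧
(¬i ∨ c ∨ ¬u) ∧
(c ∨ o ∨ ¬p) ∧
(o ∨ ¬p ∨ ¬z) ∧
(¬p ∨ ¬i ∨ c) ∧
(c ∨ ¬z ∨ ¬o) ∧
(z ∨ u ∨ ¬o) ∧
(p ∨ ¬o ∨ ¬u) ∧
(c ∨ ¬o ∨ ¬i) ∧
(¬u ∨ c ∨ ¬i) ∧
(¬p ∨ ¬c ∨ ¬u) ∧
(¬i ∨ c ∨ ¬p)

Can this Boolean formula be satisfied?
No

No, the formula is not satisfiable.

No assignment of truth values to the variables can make all 26 clauses true simultaneously.

The formula is UNSAT (unsatisfiable).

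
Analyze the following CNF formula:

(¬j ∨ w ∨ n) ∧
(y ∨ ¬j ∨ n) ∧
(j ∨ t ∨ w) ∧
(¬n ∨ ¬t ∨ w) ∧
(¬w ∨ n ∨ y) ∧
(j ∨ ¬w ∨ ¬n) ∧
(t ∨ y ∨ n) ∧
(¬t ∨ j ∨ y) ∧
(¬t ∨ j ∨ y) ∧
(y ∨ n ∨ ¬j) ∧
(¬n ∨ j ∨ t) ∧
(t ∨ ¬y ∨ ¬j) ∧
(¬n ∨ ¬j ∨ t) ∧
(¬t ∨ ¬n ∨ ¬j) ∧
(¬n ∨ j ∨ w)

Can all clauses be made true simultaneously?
Yes

Yes, the formula is satisfiable.

One satisfying assignment is: n=False, j=False, w=True, t=False, y=True

Verification: With this assignment, all 15 clauses evaluate to true.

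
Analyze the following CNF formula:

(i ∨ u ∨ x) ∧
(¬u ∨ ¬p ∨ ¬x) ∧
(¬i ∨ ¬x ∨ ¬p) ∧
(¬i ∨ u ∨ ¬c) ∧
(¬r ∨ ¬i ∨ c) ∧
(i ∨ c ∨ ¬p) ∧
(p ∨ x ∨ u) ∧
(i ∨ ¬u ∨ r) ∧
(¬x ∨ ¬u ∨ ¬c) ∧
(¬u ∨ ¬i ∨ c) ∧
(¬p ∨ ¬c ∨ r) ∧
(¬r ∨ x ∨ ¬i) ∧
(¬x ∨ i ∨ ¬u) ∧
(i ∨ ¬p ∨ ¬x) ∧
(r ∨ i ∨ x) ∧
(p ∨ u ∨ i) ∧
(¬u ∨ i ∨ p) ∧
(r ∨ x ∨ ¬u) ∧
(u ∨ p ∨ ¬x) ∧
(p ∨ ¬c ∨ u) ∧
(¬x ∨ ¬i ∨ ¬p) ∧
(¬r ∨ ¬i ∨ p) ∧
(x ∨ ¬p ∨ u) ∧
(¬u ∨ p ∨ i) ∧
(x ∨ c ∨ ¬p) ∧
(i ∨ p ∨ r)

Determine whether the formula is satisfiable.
Yes

Yes, the formula is satisfiable.

One satisfying assignment is: r=True, u=True, i=False, c=True, x=False, p=True

Verification: With this assignment, all 26 clauses evaluate to true.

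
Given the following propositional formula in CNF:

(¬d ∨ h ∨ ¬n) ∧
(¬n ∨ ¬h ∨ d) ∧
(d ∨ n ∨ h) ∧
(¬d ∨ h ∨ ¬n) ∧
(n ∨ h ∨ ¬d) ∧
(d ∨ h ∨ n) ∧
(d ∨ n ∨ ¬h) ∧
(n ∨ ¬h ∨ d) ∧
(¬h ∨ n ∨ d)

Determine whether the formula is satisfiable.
Yes

Yes, the formula is satisfiable.

One satisfying assignment is: n=False, h=True, d=True

Verification: With this assignment, all 9 clauses evaluate to true.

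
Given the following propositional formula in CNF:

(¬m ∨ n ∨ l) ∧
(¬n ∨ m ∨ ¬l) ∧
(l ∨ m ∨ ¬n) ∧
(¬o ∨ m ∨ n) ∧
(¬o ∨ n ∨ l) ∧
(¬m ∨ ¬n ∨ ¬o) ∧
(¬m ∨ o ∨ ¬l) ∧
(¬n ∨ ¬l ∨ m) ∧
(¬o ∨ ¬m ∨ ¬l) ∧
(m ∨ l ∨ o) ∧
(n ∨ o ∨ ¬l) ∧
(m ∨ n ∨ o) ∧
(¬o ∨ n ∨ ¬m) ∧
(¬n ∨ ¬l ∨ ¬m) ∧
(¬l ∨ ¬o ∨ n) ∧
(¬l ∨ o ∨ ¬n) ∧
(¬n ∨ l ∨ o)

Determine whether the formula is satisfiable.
No

No, the formula is not satisfiable.

No assignment of truth values to the variables can make all 17 clauses true simultaneously.

The formula is UNSAT (unsatisfiable).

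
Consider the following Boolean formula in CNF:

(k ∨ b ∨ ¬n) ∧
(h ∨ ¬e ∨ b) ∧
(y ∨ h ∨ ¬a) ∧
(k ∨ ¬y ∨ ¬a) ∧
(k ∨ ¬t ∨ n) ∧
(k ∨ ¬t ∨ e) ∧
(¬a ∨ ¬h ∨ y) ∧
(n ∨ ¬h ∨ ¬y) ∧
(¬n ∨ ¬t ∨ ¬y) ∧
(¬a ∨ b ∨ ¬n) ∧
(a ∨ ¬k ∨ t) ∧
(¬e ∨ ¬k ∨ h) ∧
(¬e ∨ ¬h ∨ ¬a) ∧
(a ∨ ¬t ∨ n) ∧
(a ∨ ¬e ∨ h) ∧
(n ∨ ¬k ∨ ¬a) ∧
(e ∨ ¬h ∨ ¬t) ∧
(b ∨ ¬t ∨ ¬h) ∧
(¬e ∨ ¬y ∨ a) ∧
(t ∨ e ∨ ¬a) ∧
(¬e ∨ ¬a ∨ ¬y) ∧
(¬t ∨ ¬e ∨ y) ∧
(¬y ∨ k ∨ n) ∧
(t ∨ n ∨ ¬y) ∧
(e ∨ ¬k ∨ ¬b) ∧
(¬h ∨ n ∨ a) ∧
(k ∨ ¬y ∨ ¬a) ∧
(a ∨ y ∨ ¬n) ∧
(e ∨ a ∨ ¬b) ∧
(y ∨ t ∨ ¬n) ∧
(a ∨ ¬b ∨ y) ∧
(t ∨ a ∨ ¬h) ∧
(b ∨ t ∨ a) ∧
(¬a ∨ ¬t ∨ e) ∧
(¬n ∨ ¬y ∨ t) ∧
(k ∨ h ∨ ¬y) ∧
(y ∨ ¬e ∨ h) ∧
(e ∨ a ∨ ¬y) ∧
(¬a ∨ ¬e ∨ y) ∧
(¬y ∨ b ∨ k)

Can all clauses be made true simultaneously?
No

No, the formula is not satisfiable.

No assignment of truth values to the variables can make all 40 clauses true simultaneously.

The formula is UNSAT (unsatisfiable).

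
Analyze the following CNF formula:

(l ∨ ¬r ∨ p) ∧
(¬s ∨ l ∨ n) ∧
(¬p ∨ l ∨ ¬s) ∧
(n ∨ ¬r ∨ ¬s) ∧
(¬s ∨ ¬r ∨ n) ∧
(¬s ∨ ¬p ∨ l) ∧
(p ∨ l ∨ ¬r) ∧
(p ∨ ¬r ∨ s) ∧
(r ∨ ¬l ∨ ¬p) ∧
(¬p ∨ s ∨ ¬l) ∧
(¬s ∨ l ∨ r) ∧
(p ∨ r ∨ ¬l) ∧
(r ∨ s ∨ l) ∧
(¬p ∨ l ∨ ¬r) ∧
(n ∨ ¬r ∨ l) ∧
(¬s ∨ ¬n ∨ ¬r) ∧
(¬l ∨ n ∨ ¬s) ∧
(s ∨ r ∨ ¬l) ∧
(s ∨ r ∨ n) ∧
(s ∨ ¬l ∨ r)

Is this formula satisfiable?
No

No, the formula is not satisfiable.

No assignment of truth values to the variables can make all 20 clauses true simultaneously.

The formula is UNSAT (unsatisfiable).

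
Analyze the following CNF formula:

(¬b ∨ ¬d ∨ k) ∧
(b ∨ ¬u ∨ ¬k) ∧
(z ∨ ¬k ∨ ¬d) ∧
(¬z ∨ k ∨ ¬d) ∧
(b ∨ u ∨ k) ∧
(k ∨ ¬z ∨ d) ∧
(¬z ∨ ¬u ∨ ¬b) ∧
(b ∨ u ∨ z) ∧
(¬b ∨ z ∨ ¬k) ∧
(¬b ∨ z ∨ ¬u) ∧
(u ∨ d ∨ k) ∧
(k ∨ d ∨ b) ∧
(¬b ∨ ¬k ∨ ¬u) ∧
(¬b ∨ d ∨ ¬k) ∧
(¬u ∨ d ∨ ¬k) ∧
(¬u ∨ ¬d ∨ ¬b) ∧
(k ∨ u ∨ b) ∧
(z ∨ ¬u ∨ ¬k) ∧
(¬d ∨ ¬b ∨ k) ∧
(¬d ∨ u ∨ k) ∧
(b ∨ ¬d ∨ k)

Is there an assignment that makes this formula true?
Yes

Yes, the formula is satisfiable.

One satisfying assignment is: u=False, b=False, z=True, d=False, k=True

Verification: With this assignment, all 21 clauses evaluate to true.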